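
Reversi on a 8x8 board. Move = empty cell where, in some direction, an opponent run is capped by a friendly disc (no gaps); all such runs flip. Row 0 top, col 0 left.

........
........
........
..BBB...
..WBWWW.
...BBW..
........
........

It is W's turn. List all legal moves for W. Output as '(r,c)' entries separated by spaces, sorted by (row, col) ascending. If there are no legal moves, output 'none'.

Answer: (2,2) (2,3) (2,4) (5,2) (6,2) (6,3) (6,4)

Derivation:
(2,1): no bracket -> illegal
(2,2): flips 2 -> legal
(2,3): flips 1 -> legal
(2,4): flips 2 -> legal
(2,5): no bracket -> illegal
(3,1): no bracket -> illegal
(3,5): no bracket -> illegal
(4,1): no bracket -> illegal
(5,2): flips 2 -> legal
(6,2): flips 1 -> legal
(6,3): flips 1 -> legal
(6,4): flips 2 -> legal
(6,5): no bracket -> illegal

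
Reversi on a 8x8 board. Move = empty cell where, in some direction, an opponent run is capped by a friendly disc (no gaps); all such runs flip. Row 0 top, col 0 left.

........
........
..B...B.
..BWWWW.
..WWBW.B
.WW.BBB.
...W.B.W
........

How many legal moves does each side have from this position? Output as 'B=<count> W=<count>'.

Answer: B=9 W=11

Derivation:
-- B to move --
(2,3): flips 2 -> legal
(2,4): flips 1 -> legal
(2,5): flips 3 -> legal
(2,7): flips 2 -> legal
(3,1): no bracket -> illegal
(3,7): flips 4 -> legal
(4,0): no bracket -> illegal
(4,1): flips 2 -> legal
(4,6): flips 2 -> legal
(5,0): no bracket -> illegal
(5,3): no bracket -> illegal
(5,7): no bracket -> illegal
(6,0): no bracket -> illegal
(6,1): no bracket -> illegal
(6,2): flips 2 -> legal
(6,4): no bracket -> illegal
(6,6): no bracket -> illegal
(7,2): flips 1 -> legal
(7,3): no bracket -> illegal
(7,4): no bracket -> illegal
(7,6): no bracket -> illegal
(7,7): no bracket -> illegal
B mobility = 9
-- W to move --
(1,1): flips 1 -> legal
(1,2): flips 2 -> legal
(1,3): no bracket -> illegal
(1,5): no bracket -> illegal
(1,6): flips 1 -> legal
(1,7): flips 1 -> legal
(2,1): flips 1 -> legal
(2,3): no bracket -> illegal
(2,5): no bracket -> illegal
(2,7): no bracket -> illegal
(3,1): flips 1 -> legal
(3,7): no bracket -> illegal
(4,1): no bracket -> illegal
(4,6): no bracket -> illegal
(5,3): flips 1 -> legal
(5,7): no bracket -> illegal
(6,4): flips 2 -> legal
(6,6): flips 2 -> legal
(7,4): no bracket -> illegal
(7,5): flips 2 -> legal
(7,6): flips 2 -> legal
W mobility = 11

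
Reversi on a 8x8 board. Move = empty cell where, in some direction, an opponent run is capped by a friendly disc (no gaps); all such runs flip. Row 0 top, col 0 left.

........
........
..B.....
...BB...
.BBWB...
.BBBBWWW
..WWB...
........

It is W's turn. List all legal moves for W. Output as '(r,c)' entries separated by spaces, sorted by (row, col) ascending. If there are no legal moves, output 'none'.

(1,1): flips 3 -> legal
(1,2): no bracket -> illegal
(1,3): no bracket -> illegal
(2,1): no bracket -> illegal
(2,3): flips 1 -> legal
(2,4): no bracket -> illegal
(2,5): flips 1 -> legal
(3,0): flips 2 -> legal
(3,1): no bracket -> illegal
(3,2): flips 2 -> legal
(3,5): flips 2 -> legal
(4,0): flips 3 -> legal
(4,5): flips 2 -> legal
(5,0): flips 4 -> legal
(6,0): no bracket -> illegal
(6,1): flips 1 -> legal
(6,5): flips 2 -> legal
(7,3): flips 1 -> legal
(7,4): no bracket -> illegal
(7,5): no bracket -> illegal

Answer: (1,1) (2,3) (2,5) (3,0) (3,2) (3,5) (4,0) (4,5) (5,0) (6,1) (6,5) (7,3)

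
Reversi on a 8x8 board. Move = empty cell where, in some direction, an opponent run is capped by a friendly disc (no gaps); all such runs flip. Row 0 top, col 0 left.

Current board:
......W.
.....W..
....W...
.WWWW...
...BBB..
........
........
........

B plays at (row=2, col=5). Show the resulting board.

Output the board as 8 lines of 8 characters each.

Answer: ......W.
.....W..
....WB..
.WWWB...
...BBB..
........
........
........

Derivation:
Place B at (2,5); scan 8 dirs for brackets.
Dir NW: first cell '.' (not opp) -> no flip
Dir N: opp run (1,5), next='.' -> no flip
Dir NE: first cell '.' (not opp) -> no flip
Dir W: opp run (2,4), next='.' -> no flip
Dir E: first cell '.' (not opp) -> no flip
Dir SW: opp run (3,4) capped by B -> flip
Dir S: first cell '.' (not opp) -> no flip
Dir SE: first cell '.' (not opp) -> no flip
All flips: (3,4)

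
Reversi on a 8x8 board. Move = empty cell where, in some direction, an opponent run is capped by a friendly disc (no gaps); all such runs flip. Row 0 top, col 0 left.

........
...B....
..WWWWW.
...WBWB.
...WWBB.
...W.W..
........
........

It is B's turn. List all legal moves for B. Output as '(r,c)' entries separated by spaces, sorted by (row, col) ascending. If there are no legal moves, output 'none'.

(1,1): no bracket -> illegal
(1,2): flips 1 -> legal
(1,4): flips 2 -> legal
(1,5): flips 2 -> legal
(1,6): flips 2 -> legal
(1,7): no bracket -> illegal
(2,1): no bracket -> illegal
(2,7): no bracket -> illegal
(3,1): flips 1 -> legal
(3,2): flips 1 -> legal
(3,7): no bracket -> illegal
(4,2): flips 2 -> legal
(5,2): flips 1 -> legal
(5,4): flips 1 -> legal
(5,6): no bracket -> illegal
(6,2): no bracket -> illegal
(6,3): flips 4 -> legal
(6,4): flips 1 -> legal
(6,5): flips 1 -> legal
(6,6): no bracket -> illegal

Answer: (1,2) (1,4) (1,5) (1,6) (3,1) (3,2) (4,2) (5,2) (5,4) (6,3) (6,4) (6,5)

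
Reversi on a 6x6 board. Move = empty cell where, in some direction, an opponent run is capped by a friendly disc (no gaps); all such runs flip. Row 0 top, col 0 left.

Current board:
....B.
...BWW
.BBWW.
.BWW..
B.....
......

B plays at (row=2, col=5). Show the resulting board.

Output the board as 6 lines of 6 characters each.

Place B at (2,5); scan 8 dirs for brackets.
Dir NW: opp run (1,4), next='.' -> no flip
Dir N: opp run (1,5), next='.' -> no flip
Dir NE: edge -> no flip
Dir W: opp run (2,4) (2,3) capped by B -> flip
Dir E: edge -> no flip
Dir SW: first cell '.' (not opp) -> no flip
Dir S: first cell '.' (not opp) -> no flip
Dir SE: edge -> no flip
All flips: (2,3) (2,4)

Answer: ....B.
...BWW
.BBBBB
.BWW..
B.....
......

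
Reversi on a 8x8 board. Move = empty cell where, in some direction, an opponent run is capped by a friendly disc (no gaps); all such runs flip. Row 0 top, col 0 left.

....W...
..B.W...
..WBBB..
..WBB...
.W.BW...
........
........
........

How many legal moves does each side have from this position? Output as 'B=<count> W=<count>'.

-- B to move --
(0,3): flips 1 -> legal
(0,5): flips 1 -> legal
(1,1): flips 1 -> legal
(1,3): no bracket -> illegal
(1,5): no bracket -> illegal
(2,1): flips 2 -> legal
(3,0): no bracket -> illegal
(3,1): flips 1 -> legal
(3,5): no bracket -> illegal
(4,0): no bracket -> illegal
(4,2): flips 2 -> legal
(4,5): flips 1 -> legal
(5,0): flips 2 -> legal
(5,1): no bracket -> illegal
(5,2): no bracket -> illegal
(5,3): no bracket -> illegal
(5,4): flips 1 -> legal
(5,5): flips 1 -> legal
B mobility = 10
-- W to move --
(0,1): no bracket -> illegal
(0,2): flips 1 -> legal
(0,3): no bracket -> illegal
(1,1): no bracket -> illegal
(1,3): no bracket -> illegal
(1,5): no bracket -> illegal
(1,6): no bracket -> illegal
(2,1): no bracket -> illegal
(2,6): flips 3 -> legal
(3,5): flips 2 -> legal
(3,6): flips 1 -> legal
(4,2): flips 1 -> legal
(4,5): no bracket -> illegal
(5,2): no bracket -> illegal
(5,3): no bracket -> illegal
(5,4): flips 1 -> legal
W mobility = 6

Answer: B=10 W=6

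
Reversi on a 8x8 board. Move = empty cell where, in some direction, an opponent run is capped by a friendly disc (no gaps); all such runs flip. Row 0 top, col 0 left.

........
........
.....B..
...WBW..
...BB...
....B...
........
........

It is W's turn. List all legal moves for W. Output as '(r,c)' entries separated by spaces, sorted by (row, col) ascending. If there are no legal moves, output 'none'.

(1,4): no bracket -> illegal
(1,5): flips 1 -> legal
(1,6): no bracket -> illegal
(2,3): no bracket -> illegal
(2,4): no bracket -> illegal
(2,6): no bracket -> illegal
(3,2): no bracket -> illegal
(3,6): no bracket -> illegal
(4,2): no bracket -> illegal
(4,5): no bracket -> illegal
(5,2): no bracket -> illegal
(5,3): flips 2 -> legal
(5,5): flips 1 -> legal
(6,3): no bracket -> illegal
(6,4): no bracket -> illegal
(6,5): no bracket -> illegal

Answer: (1,5) (5,3) (5,5)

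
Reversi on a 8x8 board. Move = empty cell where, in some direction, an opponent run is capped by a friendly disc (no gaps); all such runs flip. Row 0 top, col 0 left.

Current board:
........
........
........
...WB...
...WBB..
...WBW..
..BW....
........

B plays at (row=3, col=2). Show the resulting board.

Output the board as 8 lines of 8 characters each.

Place B at (3,2); scan 8 dirs for brackets.
Dir NW: first cell '.' (not opp) -> no flip
Dir N: first cell '.' (not opp) -> no flip
Dir NE: first cell '.' (not opp) -> no flip
Dir W: first cell '.' (not opp) -> no flip
Dir E: opp run (3,3) capped by B -> flip
Dir SW: first cell '.' (not opp) -> no flip
Dir S: first cell '.' (not opp) -> no flip
Dir SE: opp run (4,3) capped by B -> flip
All flips: (3,3) (4,3)

Answer: ........
........
........
..BBB...
...BBB..
...WBW..
..BW....
........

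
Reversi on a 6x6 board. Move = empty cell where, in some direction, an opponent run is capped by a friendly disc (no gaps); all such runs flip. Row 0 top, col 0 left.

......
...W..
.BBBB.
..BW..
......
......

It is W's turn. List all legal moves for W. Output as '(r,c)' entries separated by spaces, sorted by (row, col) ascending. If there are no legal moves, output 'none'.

(1,0): no bracket -> illegal
(1,1): flips 1 -> legal
(1,2): no bracket -> illegal
(1,4): no bracket -> illegal
(1,5): flips 1 -> legal
(2,0): no bracket -> illegal
(2,5): no bracket -> illegal
(3,0): no bracket -> illegal
(3,1): flips 2 -> legal
(3,4): no bracket -> illegal
(3,5): flips 1 -> legal
(4,1): no bracket -> illegal
(4,2): no bracket -> illegal
(4,3): no bracket -> illegal

Answer: (1,1) (1,5) (3,1) (3,5)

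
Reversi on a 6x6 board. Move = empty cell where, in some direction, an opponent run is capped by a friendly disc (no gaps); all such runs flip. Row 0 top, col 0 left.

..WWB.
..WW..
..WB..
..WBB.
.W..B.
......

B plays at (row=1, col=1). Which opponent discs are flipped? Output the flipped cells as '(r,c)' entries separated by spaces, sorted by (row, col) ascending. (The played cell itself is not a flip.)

Dir NW: first cell '.' (not opp) -> no flip
Dir N: first cell '.' (not opp) -> no flip
Dir NE: opp run (0,2), next=edge -> no flip
Dir W: first cell '.' (not opp) -> no flip
Dir E: opp run (1,2) (1,3), next='.' -> no flip
Dir SW: first cell '.' (not opp) -> no flip
Dir S: first cell '.' (not opp) -> no flip
Dir SE: opp run (2,2) capped by B -> flip

Answer: (2,2)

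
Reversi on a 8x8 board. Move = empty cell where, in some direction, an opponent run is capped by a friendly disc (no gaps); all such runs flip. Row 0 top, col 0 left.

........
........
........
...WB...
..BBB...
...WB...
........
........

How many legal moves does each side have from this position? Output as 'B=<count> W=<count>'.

-- B to move --
(2,2): flips 1 -> legal
(2,3): flips 1 -> legal
(2,4): flips 1 -> legal
(3,2): flips 1 -> legal
(5,2): flips 1 -> legal
(6,2): flips 1 -> legal
(6,3): flips 1 -> legal
(6,4): flips 1 -> legal
B mobility = 8
-- W to move --
(2,3): no bracket -> illegal
(2,4): no bracket -> illegal
(2,5): no bracket -> illegal
(3,1): flips 1 -> legal
(3,2): no bracket -> illegal
(3,5): flips 2 -> legal
(4,1): no bracket -> illegal
(4,5): no bracket -> illegal
(5,1): flips 1 -> legal
(5,2): no bracket -> illegal
(5,5): flips 2 -> legal
(6,3): no bracket -> illegal
(6,4): no bracket -> illegal
(6,5): no bracket -> illegal
W mobility = 4

Answer: B=8 W=4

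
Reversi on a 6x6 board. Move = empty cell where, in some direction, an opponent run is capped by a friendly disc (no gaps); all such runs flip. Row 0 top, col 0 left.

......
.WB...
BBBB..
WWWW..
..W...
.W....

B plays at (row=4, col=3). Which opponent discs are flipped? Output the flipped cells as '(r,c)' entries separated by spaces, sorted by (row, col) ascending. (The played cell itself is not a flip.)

Answer: (3,2) (3,3)

Derivation:
Dir NW: opp run (3,2) capped by B -> flip
Dir N: opp run (3,3) capped by B -> flip
Dir NE: first cell '.' (not opp) -> no flip
Dir W: opp run (4,2), next='.' -> no flip
Dir E: first cell '.' (not opp) -> no flip
Dir SW: first cell '.' (not opp) -> no flip
Dir S: first cell '.' (not opp) -> no flip
Dir SE: first cell '.' (not opp) -> no flip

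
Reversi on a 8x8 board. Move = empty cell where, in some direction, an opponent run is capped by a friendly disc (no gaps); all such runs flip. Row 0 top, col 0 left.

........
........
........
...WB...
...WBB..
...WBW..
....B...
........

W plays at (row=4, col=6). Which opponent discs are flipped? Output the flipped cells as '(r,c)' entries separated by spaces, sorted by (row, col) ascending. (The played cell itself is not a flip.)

Answer: (4,4) (4,5)

Derivation:
Dir NW: first cell '.' (not opp) -> no flip
Dir N: first cell '.' (not opp) -> no flip
Dir NE: first cell '.' (not opp) -> no flip
Dir W: opp run (4,5) (4,4) capped by W -> flip
Dir E: first cell '.' (not opp) -> no flip
Dir SW: first cell 'W' (not opp) -> no flip
Dir S: first cell '.' (not opp) -> no flip
Dir SE: first cell '.' (not opp) -> no flip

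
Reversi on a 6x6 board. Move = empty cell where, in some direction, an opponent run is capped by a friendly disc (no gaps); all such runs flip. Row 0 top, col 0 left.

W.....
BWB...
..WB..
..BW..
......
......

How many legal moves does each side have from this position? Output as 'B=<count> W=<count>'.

-- B to move --
(0,1): no bracket -> illegal
(0,2): no bracket -> illegal
(1,3): no bracket -> illegal
(2,0): no bracket -> illegal
(2,1): flips 1 -> legal
(2,4): no bracket -> illegal
(3,1): no bracket -> illegal
(3,4): flips 1 -> legal
(4,2): no bracket -> illegal
(4,3): flips 1 -> legal
(4,4): no bracket -> illegal
B mobility = 3
-- W to move --
(0,1): no bracket -> illegal
(0,2): flips 1 -> legal
(0,3): no bracket -> illegal
(1,3): flips 2 -> legal
(1,4): no bracket -> illegal
(2,0): flips 1 -> legal
(2,1): no bracket -> illegal
(2,4): flips 1 -> legal
(3,1): flips 1 -> legal
(3,4): no bracket -> illegal
(4,1): no bracket -> illegal
(4,2): flips 1 -> legal
(4,3): no bracket -> illegal
W mobility = 6

Answer: B=3 W=6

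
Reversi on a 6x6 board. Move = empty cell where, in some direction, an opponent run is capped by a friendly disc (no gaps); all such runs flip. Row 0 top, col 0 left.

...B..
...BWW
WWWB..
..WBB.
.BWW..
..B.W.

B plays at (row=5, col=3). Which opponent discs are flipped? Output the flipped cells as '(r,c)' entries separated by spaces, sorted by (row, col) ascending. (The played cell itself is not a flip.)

Dir NW: opp run (4,2), next='.' -> no flip
Dir N: opp run (4,3) capped by B -> flip
Dir NE: first cell '.' (not opp) -> no flip
Dir W: first cell 'B' (not opp) -> no flip
Dir E: opp run (5,4), next='.' -> no flip
Dir SW: edge -> no flip
Dir S: edge -> no flip
Dir SE: edge -> no flip

Answer: (4,3)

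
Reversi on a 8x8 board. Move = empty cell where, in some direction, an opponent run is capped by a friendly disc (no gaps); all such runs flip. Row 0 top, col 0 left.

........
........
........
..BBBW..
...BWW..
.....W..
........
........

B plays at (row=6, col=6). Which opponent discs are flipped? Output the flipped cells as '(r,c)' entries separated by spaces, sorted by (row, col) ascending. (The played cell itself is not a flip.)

Dir NW: opp run (5,5) (4,4) capped by B -> flip
Dir N: first cell '.' (not opp) -> no flip
Dir NE: first cell '.' (not opp) -> no flip
Dir W: first cell '.' (not opp) -> no flip
Dir E: first cell '.' (not opp) -> no flip
Dir SW: first cell '.' (not opp) -> no flip
Dir S: first cell '.' (not opp) -> no flip
Dir SE: first cell '.' (not opp) -> no flip

Answer: (4,4) (5,5)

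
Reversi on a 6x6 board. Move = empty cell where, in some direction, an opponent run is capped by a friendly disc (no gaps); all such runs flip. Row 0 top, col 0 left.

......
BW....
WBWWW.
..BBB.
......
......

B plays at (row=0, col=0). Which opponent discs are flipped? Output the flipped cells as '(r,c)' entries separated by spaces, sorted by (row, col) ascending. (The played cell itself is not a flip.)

Dir NW: edge -> no flip
Dir N: edge -> no flip
Dir NE: edge -> no flip
Dir W: edge -> no flip
Dir E: first cell '.' (not opp) -> no flip
Dir SW: edge -> no flip
Dir S: first cell 'B' (not opp) -> no flip
Dir SE: opp run (1,1) (2,2) capped by B -> flip

Answer: (1,1) (2,2)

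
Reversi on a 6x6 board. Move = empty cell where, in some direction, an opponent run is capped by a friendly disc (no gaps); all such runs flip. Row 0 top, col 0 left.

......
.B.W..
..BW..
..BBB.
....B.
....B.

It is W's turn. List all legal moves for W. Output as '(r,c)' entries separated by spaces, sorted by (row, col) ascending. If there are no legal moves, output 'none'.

Answer: (2,1) (3,1) (4,1) (4,3) (4,5)

Derivation:
(0,0): no bracket -> illegal
(0,1): no bracket -> illegal
(0,2): no bracket -> illegal
(1,0): no bracket -> illegal
(1,2): no bracket -> illegal
(2,0): no bracket -> illegal
(2,1): flips 1 -> legal
(2,4): no bracket -> illegal
(2,5): no bracket -> illegal
(3,1): flips 1 -> legal
(3,5): no bracket -> illegal
(4,1): flips 1 -> legal
(4,2): no bracket -> illegal
(4,3): flips 1 -> legal
(4,5): flips 1 -> legal
(5,3): no bracket -> illegal
(5,5): no bracket -> illegal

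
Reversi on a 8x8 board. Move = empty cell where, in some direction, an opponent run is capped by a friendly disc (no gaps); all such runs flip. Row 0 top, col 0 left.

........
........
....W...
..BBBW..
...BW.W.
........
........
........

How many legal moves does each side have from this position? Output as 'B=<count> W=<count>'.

-- B to move --
(1,3): no bracket -> illegal
(1,4): flips 1 -> legal
(1,5): flips 1 -> legal
(2,3): no bracket -> illegal
(2,5): no bracket -> illegal
(2,6): no bracket -> illegal
(3,6): flips 1 -> legal
(3,7): no bracket -> illegal
(4,5): flips 1 -> legal
(4,7): no bracket -> illegal
(5,3): no bracket -> illegal
(5,4): flips 1 -> legal
(5,5): flips 1 -> legal
(5,6): no bracket -> illegal
(5,7): no bracket -> illegal
B mobility = 6
-- W to move --
(2,1): no bracket -> illegal
(2,2): flips 1 -> legal
(2,3): no bracket -> illegal
(2,5): no bracket -> illegal
(3,1): flips 3 -> legal
(4,1): no bracket -> illegal
(4,2): flips 2 -> legal
(4,5): no bracket -> illegal
(5,2): no bracket -> illegal
(5,3): no bracket -> illegal
(5,4): no bracket -> illegal
W mobility = 3

Answer: B=6 W=3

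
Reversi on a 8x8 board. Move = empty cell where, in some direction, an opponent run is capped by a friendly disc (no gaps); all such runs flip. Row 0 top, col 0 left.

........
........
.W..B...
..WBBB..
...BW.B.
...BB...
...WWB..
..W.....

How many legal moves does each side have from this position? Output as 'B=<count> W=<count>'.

Answer: B=8 W=10

Derivation:
-- B to move --
(1,0): flips 2 -> legal
(1,1): no bracket -> illegal
(1,2): no bracket -> illegal
(2,0): no bracket -> illegal
(2,2): no bracket -> illegal
(2,3): no bracket -> illegal
(3,0): no bracket -> illegal
(3,1): flips 1 -> legal
(4,1): no bracket -> illegal
(4,2): no bracket -> illegal
(4,5): flips 1 -> legal
(5,2): no bracket -> illegal
(5,5): flips 1 -> legal
(6,1): no bracket -> illegal
(6,2): flips 2 -> legal
(7,1): no bracket -> illegal
(7,3): flips 1 -> legal
(7,4): flips 1 -> legal
(7,5): flips 1 -> legal
B mobility = 8
-- W to move --
(1,3): no bracket -> illegal
(1,4): flips 2 -> legal
(1,5): no bracket -> illegal
(2,2): flips 1 -> legal
(2,3): flips 3 -> legal
(2,5): no bracket -> illegal
(2,6): flips 1 -> legal
(3,6): flips 3 -> legal
(3,7): no bracket -> illegal
(4,2): flips 2 -> legal
(4,5): flips 1 -> legal
(4,7): no bracket -> illegal
(5,2): no bracket -> illegal
(5,5): no bracket -> illegal
(5,6): no bracket -> illegal
(5,7): no bracket -> illegal
(6,2): flips 1 -> legal
(6,6): flips 1 -> legal
(7,4): no bracket -> illegal
(7,5): no bracket -> illegal
(7,6): flips 3 -> legal
W mobility = 10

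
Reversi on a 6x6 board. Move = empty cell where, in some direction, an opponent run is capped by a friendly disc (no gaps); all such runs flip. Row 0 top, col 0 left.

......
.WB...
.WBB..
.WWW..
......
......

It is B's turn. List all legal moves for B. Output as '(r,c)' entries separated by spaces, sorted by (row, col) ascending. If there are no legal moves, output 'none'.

(0,0): flips 1 -> legal
(0,1): no bracket -> illegal
(0,2): no bracket -> illegal
(1,0): flips 1 -> legal
(2,0): flips 1 -> legal
(2,4): no bracket -> illegal
(3,0): flips 1 -> legal
(3,4): no bracket -> illegal
(4,0): flips 1 -> legal
(4,1): flips 1 -> legal
(4,2): flips 1 -> legal
(4,3): flips 1 -> legal
(4,4): flips 1 -> legal

Answer: (0,0) (1,0) (2,0) (3,0) (4,0) (4,1) (4,2) (4,3) (4,4)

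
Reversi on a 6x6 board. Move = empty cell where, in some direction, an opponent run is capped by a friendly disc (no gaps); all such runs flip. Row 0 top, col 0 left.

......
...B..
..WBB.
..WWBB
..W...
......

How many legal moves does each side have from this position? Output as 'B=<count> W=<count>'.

Answer: B=5 W=5

Derivation:
-- B to move --
(1,1): no bracket -> illegal
(1,2): no bracket -> illegal
(2,1): flips 1 -> legal
(3,1): flips 3 -> legal
(4,1): flips 1 -> legal
(4,3): flips 1 -> legal
(4,4): no bracket -> illegal
(5,1): flips 2 -> legal
(5,2): no bracket -> illegal
(5,3): no bracket -> illegal
B mobility = 5
-- W to move --
(0,2): no bracket -> illegal
(0,3): flips 2 -> legal
(0,4): flips 1 -> legal
(1,2): no bracket -> illegal
(1,4): flips 1 -> legal
(1,5): flips 1 -> legal
(2,5): flips 2 -> legal
(4,3): no bracket -> illegal
(4,4): no bracket -> illegal
(4,5): no bracket -> illegal
W mobility = 5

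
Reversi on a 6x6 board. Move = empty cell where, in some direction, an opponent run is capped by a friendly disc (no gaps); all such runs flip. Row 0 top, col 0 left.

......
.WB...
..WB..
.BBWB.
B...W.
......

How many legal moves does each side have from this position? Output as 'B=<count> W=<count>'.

Answer: B=5 W=6

Derivation:
-- B to move --
(0,0): no bracket -> illegal
(0,1): no bracket -> illegal
(0,2): no bracket -> illegal
(1,0): flips 1 -> legal
(1,3): flips 1 -> legal
(2,0): no bracket -> illegal
(2,1): flips 1 -> legal
(2,4): no bracket -> illegal
(3,5): no bracket -> illegal
(4,2): no bracket -> illegal
(4,3): flips 1 -> legal
(4,5): no bracket -> illegal
(5,3): no bracket -> illegal
(5,4): flips 1 -> legal
(5,5): no bracket -> illegal
B mobility = 5
-- W to move --
(0,1): no bracket -> illegal
(0,2): flips 1 -> legal
(0,3): no bracket -> illegal
(1,3): flips 2 -> legal
(1,4): no bracket -> illegal
(2,0): no bracket -> illegal
(2,1): no bracket -> illegal
(2,4): flips 2 -> legal
(2,5): no bracket -> illegal
(3,0): flips 2 -> legal
(3,5): flips 1 -> legal
(4,1): no bracket -> illegal
(4,2): flips 1 -> legal
(4,3): no bracket -> illegal
(4,5): no bracket -> illegal
(5,0): no bracket -> illegal
(5,1): no bracket -> illegal
W mobility = 6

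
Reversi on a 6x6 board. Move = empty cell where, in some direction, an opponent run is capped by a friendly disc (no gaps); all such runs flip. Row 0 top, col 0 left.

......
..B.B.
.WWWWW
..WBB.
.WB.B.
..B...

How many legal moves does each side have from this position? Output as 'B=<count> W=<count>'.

-- B to move --
(1,0): no bracket -> illegal
(1,1): flips 1 -> legal
(1,3): flips 1 -> legal
(1,5): flips 1 -> legal
(2,0): no bracket -> illegal
(3,0): flips 2 -> legal
(3,1): flips 1 -> legal
(3,5): no bracket -> illegal
(4,0): flips 1 -> legal
(4,3): no bracket -> illegal
(5,0): flips 3 -> legal
(5,1): no bracket -> illegal
B mobility = 7
-- W to move --
(0,1): flips 1 -> legal
(0,2): flips 1 -> legal
(0,3): flips 2 -> legal
(0,4): flips 1 -> legal
(0,5): flips 1 -> legal
(1,1): no bracket -> illegal
(1,3): no bracket -> illegal
(1,5): no bracket -> illegal
(3,1): no bracket -> illegal
(3,5): flips 2 -> legal
(4,3): flips 3 -> legal
(4,5): flips 1 -> legal
(5,1): flips 2 -> legal
(5,3): no bracket -> illegal
(5,4): flips 2 -> legal
(5,5): flips 2 -> legal
W mobility = 11

Answer: B=7 W=11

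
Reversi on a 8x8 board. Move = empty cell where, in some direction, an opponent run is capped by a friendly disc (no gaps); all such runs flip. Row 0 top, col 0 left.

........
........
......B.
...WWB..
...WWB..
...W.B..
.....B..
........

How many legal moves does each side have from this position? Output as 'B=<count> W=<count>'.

Answer: B=5 W=5

Derivation:
-- B to move --
(2,2): flips 2 -> legal
(2,3): flips 1 -> legal
(2,4): no bracket -> illegal
(2,5): no bracket -> illegal
(3,2): flips 2 -> legal
(4,2): flips 2 -> legal
(5,2): no bracket -> illegal
(5,4): no bracket -> illegal
(6,2): flips 2 -> legal
(6,3): no bracket -> illegal
(6,4): no bracket -> illegal
B mobility = 5
-- W to move --
(1,5): no bracket -> illegal
(1,6): no bracket -> illegal
(1,7): flips 2 -> legal
(2,4): no bracket -> illegal
(2,5): no bracket -> illegal
(2,7): no bracket -> illegal
(3,6): flips 1 -> legal
(3,7): no bracket -> illegal
(4,6): flips 1 -> legal
(5,4): no bracket -> illegal
(5,6): flips 1 -> legal
(6,4): no bracket -> illegal
(6,6): flips 1 -> legal
(7,4): no bracket -> illegal
(7,5): no bracket -> illegal
(7,6): no bracket -> illegal
W mobility = 5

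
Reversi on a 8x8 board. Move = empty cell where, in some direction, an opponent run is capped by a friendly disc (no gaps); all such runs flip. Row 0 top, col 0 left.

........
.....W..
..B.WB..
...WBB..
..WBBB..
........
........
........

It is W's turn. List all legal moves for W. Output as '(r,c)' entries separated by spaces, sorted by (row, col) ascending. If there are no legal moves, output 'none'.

(1,1): flips 1 -> legal
(1,2): no bracket -> illegal
(1,3): no bracket -> illegal
(1,4): no bracket -> illegal
(1,6): no bracket -> illegal
(2,1): no bracket -> illegal
(2,3): no bracket -> illegal
(2,6): flips 1 -> legal
(3,1): no bracket -> illegal
(3,2): no bracket -> illegal
(3,6): flips 2 -> legal
(4,6): flips 4 -> legal
(5,2): no bracket -> illegal
(5,3): flips 1 -> legal
(5,4): flips 2 -> legal
(5,5): flips 4 -> legal
(5,6): no bracket -> illegal

Answer: (1,1) (2,6) (3,6) (4,6) (5,3) (5,4) (5,5)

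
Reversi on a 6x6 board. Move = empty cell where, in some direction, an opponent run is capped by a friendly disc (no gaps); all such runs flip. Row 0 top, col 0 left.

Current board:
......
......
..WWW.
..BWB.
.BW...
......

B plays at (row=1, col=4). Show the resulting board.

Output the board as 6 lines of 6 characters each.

Place B at (1,4); scan 8 dirs for brackets.
Dir NW: first cell '.' (not opp) -> no flip
Dir N: first cell '.' (not opp) -> no flip
Dir NE: first cell '.' (not opp) -> no flip
Dir W: first cell '.' (not opp) -> no flip
Dir E: first cell '.' (not opp) -> no flip
Dir SW: opp run (2,3) capped by B -> flip
Dir S: opp run (2,4) capped by B -> flip
Dir SE: first cell '.' (not opp) -> no flip
All flips: (2,3) (2,4)

Answer: ......
....B.
..WBB.
..BWB.
.BW...
......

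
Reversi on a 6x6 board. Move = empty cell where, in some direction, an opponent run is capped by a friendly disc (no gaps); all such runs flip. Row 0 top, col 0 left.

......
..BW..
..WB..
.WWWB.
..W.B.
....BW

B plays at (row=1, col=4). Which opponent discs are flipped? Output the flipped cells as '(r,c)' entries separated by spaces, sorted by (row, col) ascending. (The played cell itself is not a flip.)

Answer: (1,3)

Derivation:
Dir NW: first cell '.' (not opp) -> no flip
Dir N: first cell '.' (not opp) -> no flip
Dir NE: first cell '.' (not opp) -> no flip
Dir W: opp run (1,3) capped by B -> flip
Dir E: first cell '.' (not opp) -> no flip
Dir SW: first cell 'B' (not opp) -> no flip
Dir S: first cell '.' (not opp) -> no flip
Dir SE: first cell '.' (not opp) -> no flip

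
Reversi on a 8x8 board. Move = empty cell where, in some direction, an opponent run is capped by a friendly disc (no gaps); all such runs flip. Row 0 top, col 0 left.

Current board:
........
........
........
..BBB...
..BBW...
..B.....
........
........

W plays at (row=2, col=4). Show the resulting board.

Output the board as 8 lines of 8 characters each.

Answer: ........
........
....W...
..BBW...
..BBW...
..B.....
........
........

Derivation:
Place W at (2,4); scan 8 dirs for brackets.
Dir NW: first cell '.' (not opp) -> no flip
Dir N: first cell '.' (not opp) -> no flip
Dir NE: first cell '.' (not opp) -> no flip
Dir W: first cell '.' (not opp) -> no flip
Dir E: first cell '.' (not opp) -> no flip
Dir SW: opp run (3,3) (4,2), next='.' -> no flip
Dir S: opp run (3,4) capped by W -> flip
Dir SE: first cell '.' (not opp) -> no flip
All flips: (3,4)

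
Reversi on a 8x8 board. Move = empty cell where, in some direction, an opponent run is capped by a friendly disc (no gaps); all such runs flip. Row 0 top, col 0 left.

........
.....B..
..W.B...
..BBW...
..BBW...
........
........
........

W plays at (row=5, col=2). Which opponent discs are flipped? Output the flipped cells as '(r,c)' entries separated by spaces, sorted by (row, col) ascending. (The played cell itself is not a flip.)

Answer: (3,2) (4,2) (4,3)

Derivation:
Dir NW: first cell '.' (not opp) -> no flip
Dir N: opp run (4,2) (3,2) capped by W -> flip
Dir NE: opp run (4,3) capped by W -> flip
Dir W: first cell '.' (not opp) -> no flip
Dir E: first cell '.' (not opp) -> no flip
Dir SW: first cell '.' (not opp) -> no flip
Dir S: first cell '.' (not opp) -> no flip
Dir SE: first cell '.' (not opp) -> no flip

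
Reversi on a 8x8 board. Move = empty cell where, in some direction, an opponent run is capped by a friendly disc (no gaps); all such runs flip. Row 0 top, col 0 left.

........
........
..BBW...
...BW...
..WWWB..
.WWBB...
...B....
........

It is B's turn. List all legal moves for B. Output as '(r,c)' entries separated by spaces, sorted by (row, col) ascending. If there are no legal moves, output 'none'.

(1,3): no bracket -> illegal
(1,4): flips 3 -> legal
(1,5): flips 1 -> legal
(2,5): flips 1 -> legal
(3,1): flips 1 -> legal
(3,2): flips 1 -> legal
(3,5): flips 2 -> legal
(4,0): no bracket -> illegal
(4,1): flips 4 -> legal
(5,0): flips 2 -> legal
(5,5): flips 1 -> legal
(6,0): flips 2 -> legal
(6,1): no bracket -> illegal
(6,2): no bracket -> illegal

Answer: (1,4) (1,5) (2,5) (3,1) (3,2) (3,5) (4,1) (5,0) (5,5) (6,0)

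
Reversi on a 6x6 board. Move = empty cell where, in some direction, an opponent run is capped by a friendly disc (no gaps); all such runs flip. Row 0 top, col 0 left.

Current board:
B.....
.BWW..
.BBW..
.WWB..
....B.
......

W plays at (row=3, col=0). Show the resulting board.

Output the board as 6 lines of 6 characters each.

Place W at (3,0); scan 8 dirs for brackets.
Dir NW: edge -> no flip
Dir N: first cell '.' (not opp) -> no flip
Dir NE: opp run (2,1) capped by W -> flip
Dir W: edge -> no flip
Dir E: first cell 'W' (not opp) -> no flip
Dir SW: edge -> no flip
Dir S: first cell '.' (not opp) -> no flip
Dir SE: first cell '.' (not opp) -> no flip
All flips: (2,1)

Answer: B.....
.BWW..
.WBW..
WWWB..
....B.
......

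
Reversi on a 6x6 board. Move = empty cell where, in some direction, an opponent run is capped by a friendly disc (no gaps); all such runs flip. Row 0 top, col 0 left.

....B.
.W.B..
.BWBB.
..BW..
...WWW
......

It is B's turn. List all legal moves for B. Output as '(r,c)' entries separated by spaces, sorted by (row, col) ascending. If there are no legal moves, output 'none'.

Answer: (0,1) (1,2) (3,1) (3,4) (4,2) (5,3) (5,4)

Derivation:
(0,0): no bracket -> illegal
(0,1): flips 1 -> legal
(0,2): no bracket -> illegal
(1,0): no bracket -> illegal
(1,2): flips 1 -> legal
(2,0): no bracket -> illegal
(3,1): flips 1 -> legal
(3,4): flips 1 -> legal
(3,5): no bracket -> illegal
(4,2): flips 1 -> legal
(5,2): no bracket -> illegal
(5,3): flips 2 -> legal
(5,4): flips 1 -> legal
(5,5): no bracket -> illegal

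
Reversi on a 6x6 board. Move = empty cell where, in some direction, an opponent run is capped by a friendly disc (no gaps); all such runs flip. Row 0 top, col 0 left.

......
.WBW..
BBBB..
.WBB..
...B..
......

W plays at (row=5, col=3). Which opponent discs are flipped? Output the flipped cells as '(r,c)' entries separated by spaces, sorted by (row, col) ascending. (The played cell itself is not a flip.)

Answer: (2,3) (3,3) (4,3)

Derivation:
Dir NW: first cell '.' (not opp) -> no flip
Dir N: opp run (4,3) (3,3) (2,3) capped by W -> flip
Dir NE: first cell '.' (not opp) -> no flip
Dir W: first cell '.' (not opp) -> no flip
Dir E: first cell '.' (not opp) -> no flip
Dir SW: edge -> no flip
Dir S: edge -> no flip
Dir SE: edge -> no flip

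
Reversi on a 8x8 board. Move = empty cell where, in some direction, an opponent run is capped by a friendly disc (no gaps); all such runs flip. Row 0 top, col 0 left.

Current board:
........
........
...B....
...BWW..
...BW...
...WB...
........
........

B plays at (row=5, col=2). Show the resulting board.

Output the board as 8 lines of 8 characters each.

Place B at (5,2); scan 8 dirs for brackets.
Dir NW: first cell '.' (not opp) -> no flip
Dir N: first cell '.' (not opp) -> no flip
Dir NE: first cell 'B' (not opp) -> no flip
Dir W: first cell '.' (not opp) -> no flip
Dir E: opp run (5,3) capped by B -> flip
Dir SW: first cell '.' (not opp) -> no flip
Dir S: first cell '.' (not opp) -> no flip
Dir SE: first cell '.' (not opp) -> no flip
All flips: (5,3)

Answer: ........
........
...B....
...BWW..
...BW...
..BBB...
........
........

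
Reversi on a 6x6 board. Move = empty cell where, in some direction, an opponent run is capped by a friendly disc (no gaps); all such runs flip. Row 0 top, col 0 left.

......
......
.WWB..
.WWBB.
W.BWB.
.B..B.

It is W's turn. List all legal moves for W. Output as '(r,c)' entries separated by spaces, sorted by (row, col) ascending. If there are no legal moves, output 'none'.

(1,2): no bracket -> illegal
(1,3): flips 2 -> legal
(1,4): flips 1 -> legal
(2,4): flips 1 -> legal
(2,5): flips 1 -> legal
(3,5): flips 2 -> legal
(4,1): flips 1 -> legal
(4,5): flips 1 -> legal
(5,0): no bracket -> illegal
(5,2): flips 1 -> legal
(5,3): flips 1 -> legal
(5,5): flips 2 -> legal

Answer: (1,3) (1,4) (2,4) (2,5) (3,5) (4,1) (4,5) (5,2) (5,3) (5,5)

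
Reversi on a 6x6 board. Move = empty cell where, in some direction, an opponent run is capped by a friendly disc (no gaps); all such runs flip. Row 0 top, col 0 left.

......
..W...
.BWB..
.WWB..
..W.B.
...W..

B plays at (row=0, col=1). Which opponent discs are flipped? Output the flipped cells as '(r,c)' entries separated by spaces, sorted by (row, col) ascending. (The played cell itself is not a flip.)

Dir NW: edge -> no flip
Dir N: edge -> no flip
Dir NE: edge -> no flip
Dir W: first cell '.' (not opp) -> no flip
Dir E: first cell '.' (not opp) -> no flip
Dir SW: first cell '.' (not opp) -> no flip
Dir S: first cell '.' (not opp) -> no flip
Dir SE: opp run (1,2) capped by B -> flip

Answer: (1,2)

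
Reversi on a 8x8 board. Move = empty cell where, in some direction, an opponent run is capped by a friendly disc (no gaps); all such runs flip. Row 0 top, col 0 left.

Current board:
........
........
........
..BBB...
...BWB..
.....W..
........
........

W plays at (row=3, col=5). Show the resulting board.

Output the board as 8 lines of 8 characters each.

Place W at (3,5); scan 8 dirs for brackets.
Dir NW: first cell '.' (not opp) -> no flip
Dir N: first cell '.' (not opp) -> no flip
Dir NE: first cell '.' (not opp) -> no flip
Dir W: opp run (3,4) (3,3) (3,2), next='.' -> no flip
Dir E: first cell '.' (not opp) -> no flip
Dir SW: first cell 'W' (not opp) -> no flip
Dir S: opp run (4,5) capped by W -> flip
Dir SE: first cell '.' (not opp) -> no flip
All flips: (4,5)

Answer: ........
........
........
..BBBW..
...BWW..
.....W..
........
........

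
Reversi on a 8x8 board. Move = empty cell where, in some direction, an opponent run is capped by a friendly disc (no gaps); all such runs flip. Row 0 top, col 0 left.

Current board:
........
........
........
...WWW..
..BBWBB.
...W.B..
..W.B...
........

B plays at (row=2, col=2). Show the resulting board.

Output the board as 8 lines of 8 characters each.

Place B at (2,2); scan 8 dirs for brackets.
Dir NW: first cell '.' (not opp) -> no flip
Dir N: first cell '.' (not opp) -> no flip
Dir NE: first cell '.' (not opp) -> no flip
Dir W: first cell '.' (not opp) -> no flip
Dir E: first cell '.' (not opp) -> no flip
Dir SW: first cell '.' (not opp) -> no flip
Dir S: first cell '.' (not opp) -> no flip
Dir SE: opp run (3,3) (4,4) capped by B -> flip
All flips: (3,3) (4,4)

Answer: ........
........
..B.....
...BWW..
..BBBBB.
...W.B..
..W.B...
........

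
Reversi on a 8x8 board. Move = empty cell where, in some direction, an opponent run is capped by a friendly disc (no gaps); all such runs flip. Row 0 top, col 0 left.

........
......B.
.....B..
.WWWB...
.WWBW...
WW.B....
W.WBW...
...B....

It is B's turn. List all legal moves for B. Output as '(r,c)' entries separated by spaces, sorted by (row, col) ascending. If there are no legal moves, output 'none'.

Answer: (2,0) (2,1) (2,3) (3,0) (3,5) (4,0) (4,5) (5,4) (5,5) (6,1) (6,5) (7,1) (7,5)

Derivation:
(2,0): flips 2 -> legal
(2,1): flips 1 -> legal
(2,2): no bracket -> illegal
(2,3): flips 1 -> legal
(2,4): no bracket -> illegal
(3,0): flips 3 -> legal
(3,5): flips 1 -> legal
(4,0): flips 4 -> legal
(4,5): flips 1 -> legal
(5,2): no bracket -> illegal
(5,4): flips 1 -> legal
(5,5): flips 1 -> legal
(6,1): flips 1 -> legal
(6,5): flips 1 -> legal
(7,0): no bracket -> illegal
(7,1): flips 1 -> legal
(7,2): no bracket -> illegal
(7,4): no bracket -> illegal
(7,5): flips 1 -> legal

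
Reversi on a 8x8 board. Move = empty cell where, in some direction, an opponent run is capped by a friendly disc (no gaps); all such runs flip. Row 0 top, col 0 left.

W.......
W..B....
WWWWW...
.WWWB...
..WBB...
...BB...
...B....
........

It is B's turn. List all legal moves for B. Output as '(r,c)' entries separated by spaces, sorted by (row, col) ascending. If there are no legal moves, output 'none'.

Answer: (1,1) (1,2) (1,4) (3,0) (3,5) (4,0) (4,1)

Derivation:
(0,1): no bracket -> illegal
(1,1): flips 2 -> legal
(1,2): flips 1 -> legal
(1,4): flips 1 -> legal
(1,5): no bracket -> illegal
(2,5): no bracket -> illegal
(3,0): flips 3 -> legal
(3,5): flips 1 -> legal
(4,0): flips 2 -> legal
(4,1): flips 1 -> legal
(5,1): no bracket -> illegal
(5,2): no bracket -> illegal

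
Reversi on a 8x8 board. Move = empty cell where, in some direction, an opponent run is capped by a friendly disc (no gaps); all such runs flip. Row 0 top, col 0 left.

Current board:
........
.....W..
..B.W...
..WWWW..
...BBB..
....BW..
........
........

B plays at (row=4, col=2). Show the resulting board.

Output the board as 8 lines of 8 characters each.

Place B at (4,2); scan 8 dirs for brackets.
Dir NW: first cell '.' (not opp) -> no flip
Dir N: opp run (3,2) capped by B -> flip
Dir NE: opp run (3,3) (2,4) (1,5), next='.' -> no flip
Dir W: first cell '.' (not opp) -> no flip
Dir E: first cell 'B' (not opp) -> no flip
Dir SW: first cell '.' (not opp) -> no flip
Dir S: first cell '.' (not opp) -> no flip
Dir SE: first cell '.' (not opp) -> no flip
All flips: (3,2)

Answer: ........
.....W..
..B.W...
..BWWW..
..BBBB..
....BW..
........
........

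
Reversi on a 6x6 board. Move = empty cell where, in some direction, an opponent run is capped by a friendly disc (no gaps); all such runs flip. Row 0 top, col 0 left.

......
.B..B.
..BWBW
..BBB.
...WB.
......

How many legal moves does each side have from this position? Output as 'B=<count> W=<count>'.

Answer: B=6 W=5

Derivation:
-- B to move --
(1,2): flips 1 -> legal
(1,3): flips 1 -> legal
(1,5): no bracket -> illegal
(3,5): no bracket -> illegal
(4,2): flips 1 -> legal
(5,2): flips 1 -> legal
(5,3): flips 1 -> legal
(5,4): flips 1 -> legal
B mobility = 6
-- W to move --
(0,0): no bracket -> illegal
(0,1): no bracket -> illegal
(0,2): no bracket -> illegal
(0,3): flips 1 -> legal
(0,4): no bracket -> illegal
(0,5): flips 1 -> legal
(1,0): no bracket -> illegal
(1,2): no bracket -> illegal
(1,3): no bracket -> illegal
(1,5): no bracket -> illegal
(2,0): no bracket -> illegal
(2,1): flips 2 -> legal
(3,1): no bracket -> illegal
(3,5): no bracket -> illegal
(4,1): flips 1 -> legal
(4,2): no bracket -> illegal
(4,5): flips 2 -> legal
(5,3): no bracket -> illegal
(5,4): no bracket -> illegal
(5,5): no bracket -> illegal
W mobility = 5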